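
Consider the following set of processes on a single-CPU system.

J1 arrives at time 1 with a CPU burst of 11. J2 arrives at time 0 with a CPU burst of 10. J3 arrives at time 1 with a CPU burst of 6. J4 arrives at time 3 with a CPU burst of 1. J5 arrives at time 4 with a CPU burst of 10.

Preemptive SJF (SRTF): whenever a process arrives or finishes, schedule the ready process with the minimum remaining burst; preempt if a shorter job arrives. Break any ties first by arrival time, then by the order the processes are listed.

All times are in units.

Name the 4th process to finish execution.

Gantt: | J2 0-1 | J3 1-3 | J4 3-4 | J3 4-8 | J2 8-17 | J5 17-27 | J1 27-38 |
Completion: J1=38  J2=17  J3=8  J4=4  J5=27
Turnaround (C−A): J1=37  J2=17  J3=7  J4=1  J5=23
Finish order: J4 → J3 → J2 → J5 → J1

J5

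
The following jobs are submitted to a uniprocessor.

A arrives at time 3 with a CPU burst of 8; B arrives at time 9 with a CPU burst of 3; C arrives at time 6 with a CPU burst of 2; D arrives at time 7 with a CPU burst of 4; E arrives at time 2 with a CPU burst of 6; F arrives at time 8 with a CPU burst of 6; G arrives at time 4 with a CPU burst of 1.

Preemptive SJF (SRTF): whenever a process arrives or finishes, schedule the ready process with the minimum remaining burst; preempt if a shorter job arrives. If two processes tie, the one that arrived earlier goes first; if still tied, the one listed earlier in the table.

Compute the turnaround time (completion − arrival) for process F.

16

Gantt: | idle 0-2 | E 2-4 | G 4-5 | E 5-6 | C 6-8 | E 8-11 | B 11-14 | D 14-18 | F 18-24 | A 24-32 |
Completion: A=32  B=14  C=8  D=18  E=11  F=24  G=5
Turnaround (C−A): A=29  B=5  C=2  D=11  E=9  F=16  G=1
Turnaround(F) = completion − arrival = 24 − 8 = 16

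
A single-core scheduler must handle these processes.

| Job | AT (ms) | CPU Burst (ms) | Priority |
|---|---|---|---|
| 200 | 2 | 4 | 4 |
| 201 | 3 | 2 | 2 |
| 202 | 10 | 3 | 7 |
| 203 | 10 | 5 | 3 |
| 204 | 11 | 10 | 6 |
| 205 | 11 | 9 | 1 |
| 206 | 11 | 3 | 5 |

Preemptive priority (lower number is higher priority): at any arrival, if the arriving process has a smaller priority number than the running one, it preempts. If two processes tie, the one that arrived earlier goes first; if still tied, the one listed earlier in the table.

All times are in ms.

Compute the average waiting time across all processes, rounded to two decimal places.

9.57

Gantt: | idle 0-2 | 200 2-3 | 201 3-5 | 200 5-8 | idle 8-10 | 203 10-11 | 205 11-20 | 203 20-24 | 206 24-27 | 204 27-37 | 202 37-40 |
Completion: 200=8  201=5  202=40  203=24  204=37  205=20  206=27
Waiting times: 200=2, 201=0, 202=27, 203=9, 204=16, 205=0, 206=13
Average waiting = (2+0+27+9+16+0+13) / 7 = 67/7 = 9.57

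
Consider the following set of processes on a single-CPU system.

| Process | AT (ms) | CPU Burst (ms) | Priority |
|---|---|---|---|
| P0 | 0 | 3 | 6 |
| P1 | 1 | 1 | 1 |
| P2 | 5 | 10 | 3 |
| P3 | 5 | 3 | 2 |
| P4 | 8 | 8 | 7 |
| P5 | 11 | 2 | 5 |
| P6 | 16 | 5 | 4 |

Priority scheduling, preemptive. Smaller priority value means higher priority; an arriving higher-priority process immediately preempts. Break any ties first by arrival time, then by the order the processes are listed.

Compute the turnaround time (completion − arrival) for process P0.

4

Schedule: | P0 0-1 | P1 1-2 | P0 2-4 | idle 4-5 | P3 5-8 | P2 8-18 | P6 18-23 | P5 23-25 | P4 25-33 |
Completion: P0=4  P1=2  P2=18  P3=8  P4=33  P5=25  P6=23
Turnaround(P0) = completion − arrival = 4 − 0 = 4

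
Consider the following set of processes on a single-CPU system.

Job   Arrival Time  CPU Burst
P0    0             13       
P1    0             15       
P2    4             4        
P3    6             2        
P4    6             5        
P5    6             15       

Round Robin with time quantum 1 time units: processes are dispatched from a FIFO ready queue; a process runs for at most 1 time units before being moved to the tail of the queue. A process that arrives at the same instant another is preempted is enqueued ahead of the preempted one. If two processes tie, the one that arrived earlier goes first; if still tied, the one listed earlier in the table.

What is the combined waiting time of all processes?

Schedule: | P0 0-1 | P1 1-2 | P0 2-3 | P1 3-4 | P0 4-5 | P2 5-6 | P1 6-7 | P0 7-8 | P3 8-9 | P4 9-10 | P5 10-11 | P2 11-12 | P1 12-13 | P0 13-14 | P3 14-15 | P4 15-16 | P5 16-17 | P2 17-18 | P1 18-19 | P0 19-20 | P4 20-21 | P5 21-22 | P2 22-23 | P1 23-24 | P0 24-25 | P4 25-26 | P5 26-27 | P1 27-28 | P0 28-29 | P4 29-30 | P5 30-31 | P1 31-32 | P0 32-33 | P5 33-34 | P1 34-35 | P0 35-36 | P5 36-37 | P1 37-38 | P0 38-39 | P5 39-40 | P1 40-41 | P0 41-42 | P5 42-43 | P1 43-44 | P0 44-45 | P5 45-46 | P1 46-47 | P5 47-48 | P1 48-49 | P5 49-50 | P1 50-51 | P5 51-54 |
Completion: P0=45  P1=51  P2=23  P3=15  P4=30  P5=54
Turnaround (C−A): P0=45  P1=51  P2=19  P3=9  P4=24  P5=48
Waiting = turnaround − burst: P0=32, P1=36, P2=15, P3=7, P4=19, P5=33
Total waiting = 32 + 36 + 15 + 7 + 19 + 33 = 142

142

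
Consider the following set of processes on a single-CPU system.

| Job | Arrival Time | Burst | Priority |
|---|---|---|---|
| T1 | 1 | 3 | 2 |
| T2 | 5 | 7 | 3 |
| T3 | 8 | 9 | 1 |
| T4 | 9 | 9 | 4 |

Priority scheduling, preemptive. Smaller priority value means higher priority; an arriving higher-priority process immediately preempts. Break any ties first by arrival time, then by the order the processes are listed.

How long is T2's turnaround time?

16

Gantt: | idle 0-1 | T1 1-4 | idle 4-5 | T2 5-8 | T3 8-17 | T2 17-21 | T4 21-30 |
Completion: T1=4  T2=21  T3=17  T4=30
Turnaround (C−A): T1=3  T2=16  T3=9  T4=21
Turnaround(T2) = completion − arrival = 21 − 5 = 16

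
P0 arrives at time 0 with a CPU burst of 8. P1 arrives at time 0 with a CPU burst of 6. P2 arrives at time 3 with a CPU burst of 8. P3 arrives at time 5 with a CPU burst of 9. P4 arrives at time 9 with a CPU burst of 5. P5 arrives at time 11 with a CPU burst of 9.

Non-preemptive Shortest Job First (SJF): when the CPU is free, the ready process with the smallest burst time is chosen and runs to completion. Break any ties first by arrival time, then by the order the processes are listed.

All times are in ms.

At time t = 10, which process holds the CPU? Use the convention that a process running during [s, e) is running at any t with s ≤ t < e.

P0

Schedule: | P1 0-6 | P0 6-14 | P4 14-19 | P2 19-27 | P3 27-36 | P5 36-45 |
Completion: P0=14  P1=6  P2=27  P3=36  P4=19  P5=45
Turnaround (C−A): P0=14  P1=6  P2=24  P3=31  P4=10  P5=34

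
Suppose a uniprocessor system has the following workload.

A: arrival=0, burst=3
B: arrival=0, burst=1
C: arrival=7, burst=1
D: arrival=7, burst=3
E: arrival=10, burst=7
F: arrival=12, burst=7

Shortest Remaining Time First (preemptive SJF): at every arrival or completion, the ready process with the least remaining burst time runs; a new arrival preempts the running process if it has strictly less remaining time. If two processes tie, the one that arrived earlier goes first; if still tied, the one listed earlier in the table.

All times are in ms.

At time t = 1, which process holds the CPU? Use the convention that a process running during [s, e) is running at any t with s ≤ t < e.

A

Gantt: | B 0-1 | A 1-4 | idle 4-7 | C 7-8 | D 8-11 | E 11-18 | F 18-25 |
Completion: A=4  B=1  C=8  D=11  E=18  F=25
Turnaround (C−A): A=4  B=1  C=1  D=4  E=8  F=13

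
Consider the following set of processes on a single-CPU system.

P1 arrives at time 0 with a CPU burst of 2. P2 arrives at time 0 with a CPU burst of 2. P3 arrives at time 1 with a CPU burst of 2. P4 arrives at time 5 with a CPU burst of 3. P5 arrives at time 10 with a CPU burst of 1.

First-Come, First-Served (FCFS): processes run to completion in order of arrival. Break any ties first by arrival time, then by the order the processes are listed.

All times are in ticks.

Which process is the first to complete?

Gantt: | P1 0-2 | P2 2-4 | P3 4-6 | P4 6-9 | idle 9-10 | P5 10-11 |
Completion: P1=2  P2=4  P3=6  P4=9  P5=11
Finish order: P1 → P2 → P3 → P4 → P5

P1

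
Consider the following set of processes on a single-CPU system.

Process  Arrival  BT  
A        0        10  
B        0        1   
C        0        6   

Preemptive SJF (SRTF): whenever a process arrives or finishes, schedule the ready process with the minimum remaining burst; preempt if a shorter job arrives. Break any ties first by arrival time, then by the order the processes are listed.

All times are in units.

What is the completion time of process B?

Schedule: | B 0-1 | C 1-7 | A 7-17 |
Completion: A=17  B=1  C=7
Turnaround (C−A): A=17  B=1  C=7

1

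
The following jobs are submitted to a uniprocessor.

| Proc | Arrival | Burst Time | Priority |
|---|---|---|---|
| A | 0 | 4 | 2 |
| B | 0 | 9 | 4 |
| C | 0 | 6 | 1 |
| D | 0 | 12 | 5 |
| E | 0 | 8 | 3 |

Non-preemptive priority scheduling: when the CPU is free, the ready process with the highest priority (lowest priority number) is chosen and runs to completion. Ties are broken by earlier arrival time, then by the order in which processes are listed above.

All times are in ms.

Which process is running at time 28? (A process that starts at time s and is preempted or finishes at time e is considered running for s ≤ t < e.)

Gantt: | C 0-6 | A 6-10 | E 10-18 | B 18-27 | D 27-39 |
Completion: A=10  B=27  C=6  D=39  E=18
Turnaround (C−A): A=10  B=27  C=6  D=39  E=18

D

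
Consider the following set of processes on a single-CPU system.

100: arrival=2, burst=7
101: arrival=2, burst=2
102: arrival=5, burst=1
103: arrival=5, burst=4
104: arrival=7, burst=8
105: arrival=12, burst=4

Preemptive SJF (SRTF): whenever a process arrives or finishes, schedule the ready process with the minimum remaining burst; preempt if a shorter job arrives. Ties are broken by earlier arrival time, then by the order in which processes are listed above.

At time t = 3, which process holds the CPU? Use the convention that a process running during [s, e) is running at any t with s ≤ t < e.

101

Timeline: | idle 0-2 | 101 2-4 | 100 4-5 | 102 5-6 | 103 6-10 | 100 10-16 | 105 16-20 | 104 20-28 |
Completion: 100=16  101=4  102=6  103=10  104=28  105=20
Turnaround (C−A): 100=14  101=2  102=1  103=5  104=21  105=8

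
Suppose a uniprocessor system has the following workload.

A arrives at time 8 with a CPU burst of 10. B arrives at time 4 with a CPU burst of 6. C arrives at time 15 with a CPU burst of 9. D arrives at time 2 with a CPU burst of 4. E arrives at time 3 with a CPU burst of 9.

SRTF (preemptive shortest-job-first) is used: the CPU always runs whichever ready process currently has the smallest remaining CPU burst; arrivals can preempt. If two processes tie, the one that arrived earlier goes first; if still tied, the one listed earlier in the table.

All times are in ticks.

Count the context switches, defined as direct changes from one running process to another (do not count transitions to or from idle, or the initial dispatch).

4

Schedule: | idle 0-2 | D 2-6 | B 6-12 | E 12-21 | C 21-30 | A 30-40 |
Completion: A=40  B=12  C=30  D=6  E=21
Turnaround (C−A): A=32  B=8  C=15  D=4  E=18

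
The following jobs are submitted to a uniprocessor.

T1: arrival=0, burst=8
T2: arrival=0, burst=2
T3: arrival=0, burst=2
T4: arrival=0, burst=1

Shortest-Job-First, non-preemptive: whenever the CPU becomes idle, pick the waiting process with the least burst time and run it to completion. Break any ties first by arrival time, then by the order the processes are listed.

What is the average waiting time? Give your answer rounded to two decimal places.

2.25

Gantt: | T4 0-1 | T2 1-3 | T3 3-5 | T1 5-13 |
Completion: T1=13  T2=3  T3=5  T4=1
Turnaround (C−A): T1=13  T2=3  T3=5  T4=1
Waiting times: T1=5, T2=1, T3=3, T4=0
Average waiting = (5+1+3+0) / 4 = 9/4 = 2.25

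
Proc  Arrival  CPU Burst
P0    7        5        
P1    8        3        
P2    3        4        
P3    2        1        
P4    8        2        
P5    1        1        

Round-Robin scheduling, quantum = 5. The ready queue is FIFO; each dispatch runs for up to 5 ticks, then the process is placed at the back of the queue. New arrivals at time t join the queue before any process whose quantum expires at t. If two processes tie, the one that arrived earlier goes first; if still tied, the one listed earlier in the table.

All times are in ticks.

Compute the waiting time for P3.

Timeline: | idle 0-1 | P5 1-2 | P3 2-3 | P2 3-7 | P0 7-12 | P1 12-15 | P4 15-17 |
Completion: P0=12  P1=15  P2=7  P3=3  P4=17  P5=2
Turnaround (C−A): P0=5  P1=7  P2=4  P3=1  P4=9  P5=1
Waiting(P3) = turnaround − burst = 1 − 1 = 0

0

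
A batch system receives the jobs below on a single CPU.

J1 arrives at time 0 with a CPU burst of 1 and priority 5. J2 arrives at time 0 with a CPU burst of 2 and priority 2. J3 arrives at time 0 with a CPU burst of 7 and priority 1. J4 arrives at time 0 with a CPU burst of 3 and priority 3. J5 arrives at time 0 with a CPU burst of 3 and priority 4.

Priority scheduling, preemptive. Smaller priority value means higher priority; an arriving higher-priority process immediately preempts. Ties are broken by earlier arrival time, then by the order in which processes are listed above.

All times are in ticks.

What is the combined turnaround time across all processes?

Gantt: | J3 0-7 | J2 7-9 | J4 9-12 | J5 12-15 | J1 15-16 |
Completion: J1=16  J2=9  J3=7  J4=12  J5=15
Turnaround = completion − arrival: J1=16, J2=9, J3=7, J4=12, J5=15
Total turnaround = 16 + 9 + 7 + 12 + 15 = 59

59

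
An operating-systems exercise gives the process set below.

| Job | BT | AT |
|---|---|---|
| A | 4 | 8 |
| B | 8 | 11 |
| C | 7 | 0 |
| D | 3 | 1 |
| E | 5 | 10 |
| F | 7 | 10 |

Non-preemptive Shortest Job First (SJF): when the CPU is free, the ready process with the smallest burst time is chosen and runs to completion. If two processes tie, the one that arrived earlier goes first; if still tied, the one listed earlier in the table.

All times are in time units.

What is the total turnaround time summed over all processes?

70

Schedule: | C 0-7 | D 7-10 | A 10-14 | E 14-19 | F 19-26 | B 26-34 |
Completion: A=14  B=34  C=7  D=10  E=19  F=26
Turnaround = completion − arrival: A=6, B=23, C=7, D=9, E=9, F=16
Total turnaround = 6 + 23 + 7 + 9 + 9 + 16 = 70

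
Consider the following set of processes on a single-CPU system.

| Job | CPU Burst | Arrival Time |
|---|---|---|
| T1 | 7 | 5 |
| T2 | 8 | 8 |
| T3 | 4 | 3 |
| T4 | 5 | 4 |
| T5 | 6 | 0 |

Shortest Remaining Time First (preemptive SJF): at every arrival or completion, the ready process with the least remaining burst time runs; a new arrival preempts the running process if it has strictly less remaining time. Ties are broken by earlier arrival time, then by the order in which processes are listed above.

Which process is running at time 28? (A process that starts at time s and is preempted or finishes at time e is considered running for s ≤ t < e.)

Gantt: | T5 0-6 | T3 6-10 | T4 10-15 | T1 15-22 | T2 22-30 |
Completion: T1=22  T2=30  T3=10  T4=15  T5=6

T2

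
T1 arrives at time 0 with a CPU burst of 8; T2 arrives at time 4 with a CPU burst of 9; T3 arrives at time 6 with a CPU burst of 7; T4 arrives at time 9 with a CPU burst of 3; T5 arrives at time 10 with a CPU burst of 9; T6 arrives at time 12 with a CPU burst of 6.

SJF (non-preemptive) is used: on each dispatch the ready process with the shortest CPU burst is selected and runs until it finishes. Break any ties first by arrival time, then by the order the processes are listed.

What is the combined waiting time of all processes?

Gantt: | T1 0-8 | T3 8-15 | T4 15-18 | T6 18-24 | T2 24-33 | T5 33-42 |
Completion: T1=8  T2=33  T3=15  T4=18  T5=42  T6=24
Turnaround (C−A): T1=8  T2=29  T3=9  T4=9  T5=32  T6=12
Waiting = turnaround − burst: T1=0, T2=20, T3=2, T4=6, T5=23, T6=6
Total waiting = 0 + 20 + 2 + 6 + 23 + 6 = 57

57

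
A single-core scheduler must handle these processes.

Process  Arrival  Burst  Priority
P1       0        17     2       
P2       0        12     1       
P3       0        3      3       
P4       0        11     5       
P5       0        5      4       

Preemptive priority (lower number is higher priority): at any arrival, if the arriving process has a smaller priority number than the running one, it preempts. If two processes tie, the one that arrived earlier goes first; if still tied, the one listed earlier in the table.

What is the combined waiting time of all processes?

110

Gantt: | P2 0-12 | P1 12-29 | P3 29-32 | P5 32-37 | P4 37-48 |
Completion: P1=29  P2=12  P3=32  P4=48  P5=37
Turnaround (C−A): P1=29  P2=12  P3=32  P4=48  P5=37
Waiting = turnaround − burst: P1=12, P2=0, P3=29, P4=37, P5=32
Total waiting = 12 + 0 + 29 + 37 + 32 = 110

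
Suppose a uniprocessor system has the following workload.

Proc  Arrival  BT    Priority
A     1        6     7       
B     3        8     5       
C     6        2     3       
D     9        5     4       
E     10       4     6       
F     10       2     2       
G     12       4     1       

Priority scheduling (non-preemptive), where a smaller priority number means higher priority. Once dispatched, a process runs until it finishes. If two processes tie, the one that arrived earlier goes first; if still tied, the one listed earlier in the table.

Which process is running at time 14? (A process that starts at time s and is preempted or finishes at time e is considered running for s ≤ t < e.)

G

Schedule: | idle 0-1 | A 1-7 | C 7-9 | D 9-14 | G 14-18 | F 18-20 | B 20-28 | E 28-32 |
Completion: A=7  B=28  C=9  D=14  E=32  F=20  G=18
Turnaround (C−A): A=6  B=25  C=3  D=5  E=22  F=10  G=6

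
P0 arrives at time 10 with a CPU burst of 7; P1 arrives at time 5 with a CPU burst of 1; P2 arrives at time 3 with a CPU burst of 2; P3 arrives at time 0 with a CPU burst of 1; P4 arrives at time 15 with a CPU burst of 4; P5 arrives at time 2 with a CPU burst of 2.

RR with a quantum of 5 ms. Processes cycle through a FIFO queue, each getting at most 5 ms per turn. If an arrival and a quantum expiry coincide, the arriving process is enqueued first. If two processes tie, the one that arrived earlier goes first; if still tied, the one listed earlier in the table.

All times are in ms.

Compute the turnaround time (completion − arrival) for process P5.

2

Schedule: | P3 0-1 | idle 1-2 | P5 2-4 | P2 4-6 | P1 6-7 | idle 7-10 | P0 10-15 | P4 15-19 | P0 19-21 |
Completion: P0=21  P1=7  P2=6  P3=1  P4=19  P5=4
Turnaround (C−A): P0=11  P1=2  P2=3  P3=1  P4=4  P5=2
Turnaround(P5) = completion − arrival = 4 − 2 = 2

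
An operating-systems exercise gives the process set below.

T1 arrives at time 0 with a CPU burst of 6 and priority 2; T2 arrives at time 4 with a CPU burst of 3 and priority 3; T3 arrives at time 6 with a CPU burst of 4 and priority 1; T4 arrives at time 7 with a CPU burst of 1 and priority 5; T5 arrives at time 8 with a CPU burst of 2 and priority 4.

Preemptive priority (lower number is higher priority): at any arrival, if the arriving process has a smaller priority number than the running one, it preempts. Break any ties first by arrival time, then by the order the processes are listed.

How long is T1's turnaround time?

6

Gantt: | T1 0-6 | T3 6-10 | T2 10-13 | T5 13-15 | T4 15-16 |
Completion: T1=6  T2=13  T3=10  T4=16  T5=15
Turnaround (C−A): T1=6  T2=9  T3=4  T4=9  T5=7
Turnaround(T1) = completion − arrival = 6 − 0 = 6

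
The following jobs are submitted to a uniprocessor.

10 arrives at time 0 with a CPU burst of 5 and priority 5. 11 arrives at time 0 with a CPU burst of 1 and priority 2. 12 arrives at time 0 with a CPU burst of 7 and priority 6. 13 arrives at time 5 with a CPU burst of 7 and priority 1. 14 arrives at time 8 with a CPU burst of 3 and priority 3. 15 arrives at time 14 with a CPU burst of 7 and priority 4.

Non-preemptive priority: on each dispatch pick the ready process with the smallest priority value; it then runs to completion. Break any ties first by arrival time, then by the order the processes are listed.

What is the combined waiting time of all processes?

32

Schedule: | 11 0-1 | 10 1-6 | 13 6-13 | 14 13-16 | 15 16-23 | 12 23-30 |
Completion: 10=6  11=1  12=30  13=13  14=16  15=23
Turnaround (C−A): 10=6  11=1  12=30  13=8  14=8  15=9
Waiting = turnaround − burst: 10=1, 11=0, 12=23, 13=1, 14=5, 15=2
Total waiting = 1 + 0 + 23 + 1 + 5 + 2 = 32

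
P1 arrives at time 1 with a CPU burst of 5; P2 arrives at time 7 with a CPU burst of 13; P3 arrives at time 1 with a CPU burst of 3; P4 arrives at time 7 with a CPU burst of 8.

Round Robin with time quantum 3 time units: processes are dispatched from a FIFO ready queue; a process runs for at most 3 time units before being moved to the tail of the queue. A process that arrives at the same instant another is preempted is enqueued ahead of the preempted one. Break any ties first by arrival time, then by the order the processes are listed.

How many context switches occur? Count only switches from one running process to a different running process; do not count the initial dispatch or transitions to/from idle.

9

Gantt: | idle 0-1 | P1 1-4 | P3 4-7 | P1 7-9 | P2 9-12 | P4 12-15 | P2 15-18 | P4 18-21 | P2 21-24 | P4 24-26 | P2 26-30 |
Completion: P1=9  P2=30  P3=7  P4=26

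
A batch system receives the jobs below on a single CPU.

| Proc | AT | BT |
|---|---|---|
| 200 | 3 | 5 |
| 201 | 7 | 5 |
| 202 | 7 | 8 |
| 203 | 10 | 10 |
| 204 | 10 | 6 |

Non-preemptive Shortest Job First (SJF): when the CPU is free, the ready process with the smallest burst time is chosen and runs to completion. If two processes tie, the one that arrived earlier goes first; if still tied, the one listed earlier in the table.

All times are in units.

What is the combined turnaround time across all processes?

67

Gantt: | idle 0-3 | 200 3-8 | 201 8-13 | 204 13-19 | 202 19-27 | 203 27-37 |
Completion: 200=8  201=13  202=27  203=37  204=19
Turnaround (C−A): 200=5  201=6  202=20  203=27  204=9
Turnaround = completion − arrival: 200=5, 201=6, 202=20, 203=27, 204=9
Total turnaround = 5 + 6 + 20 + 27 + 9 = 67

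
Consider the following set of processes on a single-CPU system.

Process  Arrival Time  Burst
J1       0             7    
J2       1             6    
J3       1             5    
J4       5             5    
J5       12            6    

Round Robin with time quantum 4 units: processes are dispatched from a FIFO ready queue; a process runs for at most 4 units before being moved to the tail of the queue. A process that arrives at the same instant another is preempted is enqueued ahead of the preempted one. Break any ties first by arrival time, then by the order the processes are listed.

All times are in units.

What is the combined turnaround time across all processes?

99

Schedule: | J1 0-4 | J2 4-8 | J3 8-12 | J1 12-15 | J4 15-19 | J2 19-21 | J5 21-25 | J3 25-26 | J4 26-27 | J5 27-29 |
Completion: J1=15  J2=21  J3=26  J4=27  J5=29
Turnaround = completion − arrival: J1=15, J2=20, J3=25, J4=22, J5=17
Total turnaround = 15 + 20 + 25 + 22 + 17 = 99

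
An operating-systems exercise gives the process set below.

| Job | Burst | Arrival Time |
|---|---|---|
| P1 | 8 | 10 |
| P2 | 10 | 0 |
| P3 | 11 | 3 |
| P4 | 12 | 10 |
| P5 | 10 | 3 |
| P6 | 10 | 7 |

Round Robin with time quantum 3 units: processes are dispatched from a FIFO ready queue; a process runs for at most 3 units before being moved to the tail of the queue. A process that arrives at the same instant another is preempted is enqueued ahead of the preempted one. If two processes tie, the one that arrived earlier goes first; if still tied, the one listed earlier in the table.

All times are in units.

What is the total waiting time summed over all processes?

225

Timeline: | P2 0-3 | P3 3-6 | P5 6-9 | P2 9-12 | P3 12-15 | P6 15-18 | P5 18-21 | P1 21-24 | P4 24-27 | P2 27-30 | P3 30-33 | P6 33-36 | P5 36-39 | P1 39-42 | P4 42-45 | P2 45-46 | P3 46-48 | P6 48-51 | P5 51-52 | P1 52-54 | P4 54-57 | P6 57-58 | P4 58-61 |
Completion: P1=54  P2=46  P3=48  P4=61  P5=52  P6=58
Waiting = turnaround − burst: P1=36, P2=36, P3=34, P4=39, P5=39, P6=41
Total waiting = 36 + 36 + 34 + 39 + 39 + 41 = 225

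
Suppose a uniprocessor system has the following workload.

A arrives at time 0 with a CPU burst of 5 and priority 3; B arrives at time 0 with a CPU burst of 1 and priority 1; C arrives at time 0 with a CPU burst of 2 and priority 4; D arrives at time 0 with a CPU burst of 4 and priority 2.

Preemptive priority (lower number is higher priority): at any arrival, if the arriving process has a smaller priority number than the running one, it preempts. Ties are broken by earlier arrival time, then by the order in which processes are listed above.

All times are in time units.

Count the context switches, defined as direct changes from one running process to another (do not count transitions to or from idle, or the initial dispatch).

Timeline: | B 0-1 | D 1-5 | A 5-10 | C 10-12 |
Completion: A=10  B=1  C=12  D=5

3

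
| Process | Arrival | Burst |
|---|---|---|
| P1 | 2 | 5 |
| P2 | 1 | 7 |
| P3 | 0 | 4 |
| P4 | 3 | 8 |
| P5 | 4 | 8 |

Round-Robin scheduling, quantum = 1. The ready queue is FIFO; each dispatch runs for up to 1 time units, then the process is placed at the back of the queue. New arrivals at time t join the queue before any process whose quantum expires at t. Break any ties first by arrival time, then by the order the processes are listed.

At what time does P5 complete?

Timeline: | P3 0-1 | P2 1-2 | P3 2-3 | P1 3-4 | P2 4-5 | P4 5-6 | P3 6-7 | P5 7-8 | P1 8-9 | P2 9-10 | P4 10-11 | P3 11-12 | P5 12-13 | P1 13-14 | P2 14-15 | P4 15-16 | P5 16-17 | P1 17-18 | P2 18-19 | P4 19-20 | P5 20-21 | P1 21-22 | P2 22-23 | P4 23-24 | P5 24-25 | P2 25-26 | P4 26-27 | P5 27-28 | P4 28-29 | P5 29-30 | P4 30-31 | P5 31-32 |
Completion: P1=22  P2=26  P3=12  P4=31  P5=32

32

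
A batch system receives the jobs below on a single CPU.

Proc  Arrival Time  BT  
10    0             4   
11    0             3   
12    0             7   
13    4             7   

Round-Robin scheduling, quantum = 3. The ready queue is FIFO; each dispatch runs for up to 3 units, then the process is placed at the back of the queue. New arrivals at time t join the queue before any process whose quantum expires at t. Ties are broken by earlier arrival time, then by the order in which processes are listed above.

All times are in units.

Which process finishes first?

11

Schedule: | 10 0-3 | 11 3-6 | 12 6-9 | 10 9-10 | 13 10-13 | 12 13-16 | 13 16-19 | 12 19-20 | 13 20-21 |
Completion: 10=10  11=6  12=20  13=21
Turnaround (C−A): 10=10  11=6  12=20  13=17
Finish order: 11 → 10 → 12 → 13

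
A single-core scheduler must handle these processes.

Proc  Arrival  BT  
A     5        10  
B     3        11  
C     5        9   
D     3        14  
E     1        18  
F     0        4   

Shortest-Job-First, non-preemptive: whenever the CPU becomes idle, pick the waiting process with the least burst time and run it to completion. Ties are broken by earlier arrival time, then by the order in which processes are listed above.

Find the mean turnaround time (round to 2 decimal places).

29.00

Timeline: | F 0-4 | B 4-15 | C 15-24 | A 24-34 | D 34-48 | E 48-66 |
Completion: A=34  B=15  C=24  D=48  E=66  F=4
Turnaround (C−A): A=29  B=12  C=19  D=45  E=65  F=4
Turnaround times: A=29, B=12, C=19, D=45, E=65, F=4
Average turnaround = (29+12+19+45+65+4) / 6 = 174/6 = 29.00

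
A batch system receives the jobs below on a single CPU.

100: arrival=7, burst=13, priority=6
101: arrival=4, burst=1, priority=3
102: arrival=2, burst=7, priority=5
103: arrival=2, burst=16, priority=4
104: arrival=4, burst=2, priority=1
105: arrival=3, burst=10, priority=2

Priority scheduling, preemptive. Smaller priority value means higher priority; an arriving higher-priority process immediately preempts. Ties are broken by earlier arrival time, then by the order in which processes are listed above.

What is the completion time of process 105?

Gantt: | idle 0-2 | 103 2-3 | 105 3-4 | 104 4-6 | 105 6-15 | 101 15-16 | 103 16-31 | 102 31-38 | 100 38-51 |
Completion: 100=51  101=16  102=38  103=31  104=6  105=15
Turnaround (C−A): 100=44  101=12  102=36  103=29  104=2  105=12

15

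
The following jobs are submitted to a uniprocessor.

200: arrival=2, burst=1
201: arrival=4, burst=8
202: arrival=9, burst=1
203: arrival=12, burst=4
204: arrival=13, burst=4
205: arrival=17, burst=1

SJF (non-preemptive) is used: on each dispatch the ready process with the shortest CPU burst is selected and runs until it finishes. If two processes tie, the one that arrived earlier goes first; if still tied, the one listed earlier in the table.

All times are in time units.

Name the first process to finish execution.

200

Timeline: | idle 0-2 | 200 2-3 | idle 3-4 | 201 4-12 | 202 12-13 | 203 13-17 | 205 17-18 | 204 18-22 |
Completion: 200=3  201=12  202=13  203=17  204=22  205=18
Finish order: 200 → 201 → 202 → 203 → 205 → 204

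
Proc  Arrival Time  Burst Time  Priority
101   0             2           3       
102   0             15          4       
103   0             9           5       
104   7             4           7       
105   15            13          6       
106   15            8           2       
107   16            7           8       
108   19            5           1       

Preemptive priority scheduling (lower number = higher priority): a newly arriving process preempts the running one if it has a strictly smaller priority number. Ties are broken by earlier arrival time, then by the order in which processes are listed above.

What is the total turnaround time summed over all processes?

Schedule: | 101 0-2 | 102 2-15 | 106 15-19 | 108 19-24 | 106 24-28 | 102 28-30 | 103 30-39 | 105 39-52 | 104 52-56 | 107 56-63 |
Completion: 101=2  102=30  103=39  104=56  105=52  106=28  107=63  108=24
Turnaround (C−A): 101=2  102=30  103=39  104=49  105=37  106=13  107=47  108=5
Turnaround = completion − arrival: 101=2, 102=30, 103=39, 104=49, 105=37, 106=13, 107=47, 108=5
Total turnaround = 2 + 30 + 39 + 49 + 37 + 13 + 47 + 5 = 222

222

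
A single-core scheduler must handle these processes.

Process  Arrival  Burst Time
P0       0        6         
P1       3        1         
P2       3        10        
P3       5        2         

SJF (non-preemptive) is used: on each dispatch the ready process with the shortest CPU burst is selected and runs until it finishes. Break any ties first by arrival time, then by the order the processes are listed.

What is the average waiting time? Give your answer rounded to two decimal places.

Timeline: | P0 0-6 | P1 6-7 | P3 7-9 | P2 9-19 |
Completion: P0=6  P1=7  P2=19  P3=9
Waiting times: P0=0, P1=3, P2=6, P3=2
Average waiting = (0+3+6+2) / 4 = 11/4 = 2.75

2.75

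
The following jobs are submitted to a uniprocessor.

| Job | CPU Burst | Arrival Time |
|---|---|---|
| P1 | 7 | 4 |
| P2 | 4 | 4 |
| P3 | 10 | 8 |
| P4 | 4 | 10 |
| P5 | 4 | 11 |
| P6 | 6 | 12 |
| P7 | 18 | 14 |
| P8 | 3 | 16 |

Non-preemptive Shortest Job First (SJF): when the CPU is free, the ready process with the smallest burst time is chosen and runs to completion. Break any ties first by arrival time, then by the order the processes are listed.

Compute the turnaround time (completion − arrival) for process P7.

46

Schedule: | idle 0-4 | P2 4-8 | P1 8-15 | P4 15-19 | P8 19-22 | P5 22-26 | P6 26-32 | P3 32-42 | P7 42-60 |
Completion: P1=15  P2=8  P3=42  P4=19  P5=26  P6=32  P7=60  P8=22
Turnaround (C−A): P1=11  P2=4  P3=34  P4=9  P5=15  P6=20  P7=46  P8=6
Turnaround(P7) = completion − arrival = 60 − 14 = 46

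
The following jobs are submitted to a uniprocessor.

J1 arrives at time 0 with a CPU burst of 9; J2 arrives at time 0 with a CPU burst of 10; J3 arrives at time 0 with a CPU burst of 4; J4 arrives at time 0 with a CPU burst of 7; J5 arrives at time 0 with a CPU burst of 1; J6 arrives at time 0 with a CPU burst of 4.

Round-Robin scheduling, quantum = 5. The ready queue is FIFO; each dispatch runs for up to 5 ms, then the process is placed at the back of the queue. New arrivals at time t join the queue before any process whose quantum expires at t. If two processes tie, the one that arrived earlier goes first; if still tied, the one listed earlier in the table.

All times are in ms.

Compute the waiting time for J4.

28

Timeline: | J1 0-5 | J2 5-10 | J3 10-14 | J4 14-19 | J5 19-20 | J6 20-24 | J1 24-28 | J2 28-33 | J4 33-35 |
Completion: J1=28  J2=33  J3=14  J4=35  J5=20  J6=24
Waiting(J4) = turnaround − burst = 35 − 7 = 28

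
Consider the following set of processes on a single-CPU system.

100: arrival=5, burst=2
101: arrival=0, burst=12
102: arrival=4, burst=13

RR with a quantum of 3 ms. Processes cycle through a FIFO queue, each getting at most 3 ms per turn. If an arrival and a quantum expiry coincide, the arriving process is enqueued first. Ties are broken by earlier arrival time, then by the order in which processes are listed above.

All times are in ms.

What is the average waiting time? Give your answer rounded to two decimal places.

7.33

Schedule: | 101 0-6 | 102 6-9 | 100 9-11 | 101 11-14 | 102 14-17 | 101 17-20 | 102 20-27 |
Completion: 100=11  101=20  102=27
Turnaround (C−A): 100=6  101=20  102=23
Waiting times: 100=4, 101=8, 102=10
Average waiting = (4+8+10) / 3 = 22/3 = 7.33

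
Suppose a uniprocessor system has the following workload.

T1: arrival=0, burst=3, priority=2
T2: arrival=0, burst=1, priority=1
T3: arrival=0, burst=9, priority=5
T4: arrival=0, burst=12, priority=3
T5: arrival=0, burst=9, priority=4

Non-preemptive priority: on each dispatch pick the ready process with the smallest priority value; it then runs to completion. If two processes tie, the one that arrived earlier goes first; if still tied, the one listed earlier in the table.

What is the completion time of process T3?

Timeline: | T2 0-1 | T1 1-4 | T4 4-16 | T5 16-25 | T3 25-34 |
Completion: T1=4  T2=1  T3=34  T4=16  T5=25

34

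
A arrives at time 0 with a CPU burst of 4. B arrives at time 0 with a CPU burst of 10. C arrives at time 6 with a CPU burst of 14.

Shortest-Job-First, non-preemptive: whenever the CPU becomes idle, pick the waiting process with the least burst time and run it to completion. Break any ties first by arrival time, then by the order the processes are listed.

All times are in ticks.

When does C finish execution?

28

Timeline: | A 0-4 | B 4-14 | C 14-28 |
Completion: A=4  B=14  C=28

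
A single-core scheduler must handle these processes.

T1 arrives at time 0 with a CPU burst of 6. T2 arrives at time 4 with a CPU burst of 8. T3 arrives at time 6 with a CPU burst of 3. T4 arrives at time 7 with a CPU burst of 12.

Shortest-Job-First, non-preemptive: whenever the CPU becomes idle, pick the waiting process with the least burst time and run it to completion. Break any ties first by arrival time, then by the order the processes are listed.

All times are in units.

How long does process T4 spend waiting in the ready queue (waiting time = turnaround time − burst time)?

Gantt: | T1 0-6 | T3 6-9 | T2 9-17 | T4 17-29 |
Completion: T1=6  T2=17  T3=9  T4=29
Waiting(T4) = turnaround − burst = 22 − 12 = 10

10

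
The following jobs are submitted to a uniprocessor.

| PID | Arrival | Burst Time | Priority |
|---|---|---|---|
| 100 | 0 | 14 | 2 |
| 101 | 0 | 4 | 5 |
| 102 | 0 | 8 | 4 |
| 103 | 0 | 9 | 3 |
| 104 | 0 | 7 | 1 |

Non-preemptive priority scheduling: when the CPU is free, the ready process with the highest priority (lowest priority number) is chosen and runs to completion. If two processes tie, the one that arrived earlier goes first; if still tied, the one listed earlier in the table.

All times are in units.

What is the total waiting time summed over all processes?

96

Timeline: | 104 0-7 | 100 7-21 | 103 21-30 | 102 30-38 | 101 38-42 |
Completion: 100=21  101=42  102=38  103=30  104=7
Waiting = turnaround − burst: 100=7, 101=38, 102=30, 103=21, 104=0
Total waiting = 7 + 38 + 30 + 21 + 0 = 96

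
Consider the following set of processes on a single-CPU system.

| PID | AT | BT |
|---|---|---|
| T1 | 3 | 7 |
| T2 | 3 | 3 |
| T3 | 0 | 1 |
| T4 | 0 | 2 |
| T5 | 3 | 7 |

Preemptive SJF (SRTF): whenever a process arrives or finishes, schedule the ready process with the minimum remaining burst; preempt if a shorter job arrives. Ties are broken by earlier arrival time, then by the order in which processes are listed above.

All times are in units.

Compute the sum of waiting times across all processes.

Gantt: | T3 0-1 | T4 1-3 | T2 3-6 | T1 6-13 | T5 13-20 |
Completion: T1=13  T2=6  T3=1  T4=3  T5=20
Waiting = turnaround − burst: T1=3, T2=0, T3=0, T4=1, T5=10
Total waiting = 3 + 0 + 0 + 1 + 10 = 14

14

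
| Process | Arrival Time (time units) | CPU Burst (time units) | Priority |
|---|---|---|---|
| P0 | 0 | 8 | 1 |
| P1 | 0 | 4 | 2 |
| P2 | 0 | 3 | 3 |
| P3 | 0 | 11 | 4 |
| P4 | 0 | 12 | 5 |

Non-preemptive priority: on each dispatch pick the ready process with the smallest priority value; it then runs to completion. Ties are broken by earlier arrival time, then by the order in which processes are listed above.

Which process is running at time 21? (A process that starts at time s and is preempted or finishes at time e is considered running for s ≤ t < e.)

Gantt: | P0 0-8 | P1 8-12 | P2 12-15 | P3 15-26 | P4 26-38 |
Completion: P0=8  P1=12  P2=15  P3=26  P4=38
Turnaround (C−A): P0=8  P1=12  P2=15  P3=26  P4=38

P3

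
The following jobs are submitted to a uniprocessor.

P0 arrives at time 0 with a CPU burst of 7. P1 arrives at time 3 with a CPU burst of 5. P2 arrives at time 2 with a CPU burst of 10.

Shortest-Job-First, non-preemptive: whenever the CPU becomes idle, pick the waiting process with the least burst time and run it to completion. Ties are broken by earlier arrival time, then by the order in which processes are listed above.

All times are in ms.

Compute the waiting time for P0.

Schedule: | P0 0-7 | P1 7-12 | P2 12-22 |
Completion: P0=7  P1=12  P2=22
Turnaround (C−A): P0=7  P1=9  P2=20
Waiting(P0) = turnaround − burst = 7 − 7 = 0

0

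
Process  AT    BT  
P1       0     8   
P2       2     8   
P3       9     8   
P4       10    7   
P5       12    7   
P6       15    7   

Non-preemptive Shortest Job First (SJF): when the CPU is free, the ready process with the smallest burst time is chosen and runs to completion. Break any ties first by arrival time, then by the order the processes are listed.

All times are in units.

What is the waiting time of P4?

6

Schedule: | P1 0-8 | P2 8-16 | P4 16-23 | P5 23-30 | P6 30-37 | P3 37-45 |
Completion: P1=8  P2=16  P3=45  P4=23  P5=30  P6=37
Turnaround (C−A): P1=8  P2=14  P3=36  P4=13  P5=18  P6=22
Waiting(P4) = turnaround − burst = 13 − 7 = 6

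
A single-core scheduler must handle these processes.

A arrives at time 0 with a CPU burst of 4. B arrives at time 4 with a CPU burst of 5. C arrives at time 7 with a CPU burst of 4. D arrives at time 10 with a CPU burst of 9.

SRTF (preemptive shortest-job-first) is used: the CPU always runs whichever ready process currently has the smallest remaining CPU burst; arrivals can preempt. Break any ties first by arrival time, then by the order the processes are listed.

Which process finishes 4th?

Timeline: | A 0-4 | B 4-9 | C 9-13 | D 13-22 |
Completion: A=4  B=9  C=13  D=22
Finish order: A → B → C → D

D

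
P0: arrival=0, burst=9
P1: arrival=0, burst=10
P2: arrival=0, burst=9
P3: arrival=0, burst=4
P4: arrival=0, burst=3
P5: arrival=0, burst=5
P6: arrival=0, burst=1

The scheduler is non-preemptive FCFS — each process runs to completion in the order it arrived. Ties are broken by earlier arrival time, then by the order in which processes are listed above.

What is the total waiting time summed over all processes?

Timeline: | P0 0-9 | P1 9-19 | P2 19-28 | P3 28-32 | P4 32-35 | P5 35-40 | P6 40-41 |
Completion: P0=9  P1=19  P2=28  P3=32  P4=35  P5=40  P6=41
Turnaround (C−A): P0=9  P1=19  P2=28  P3=32  P4=35  P5=40  P6=41
Waiting = turnaround − burst: P0=0, P1=9, P2=19, P3=28, P4=32, P5=35, P6=40
Total waiting = 0 + 9 + 19 + 28 + 32 + 35 + 40 = 163

163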